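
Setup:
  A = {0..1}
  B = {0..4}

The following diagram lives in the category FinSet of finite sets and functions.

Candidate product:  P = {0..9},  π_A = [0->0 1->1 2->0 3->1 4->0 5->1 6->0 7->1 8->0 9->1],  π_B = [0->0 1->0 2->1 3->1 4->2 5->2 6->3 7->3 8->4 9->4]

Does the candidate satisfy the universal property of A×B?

|A|·|B| = 2·5 = 10;  |P| = 10
Check the pairing map k ↦ (π_A(k), π_B(k)):
  0 -> (0,0)
  1 -> (1,0)
  2 -> (0,1)
  3 -> (1,1)
  4 -> (0,2)
  5 -> (1,2)
  6 -> (0,3)
  7 -> (1,3)
  8 -> (0,4)
  9 -> (1,4)
distinct pairs in image: 10 / 10 needed
  → bijection onto A×B; projections well-typed.

Answer: VALID PRODUCT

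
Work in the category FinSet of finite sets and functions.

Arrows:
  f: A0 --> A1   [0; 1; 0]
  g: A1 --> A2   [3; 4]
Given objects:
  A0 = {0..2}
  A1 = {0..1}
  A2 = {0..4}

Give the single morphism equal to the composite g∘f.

  0 f-->0 g-->3
  1 f-->1 g-->4
  2 f-->0 g-->3
composite: [3; 4; 3]

Answer: [3; 4; 3]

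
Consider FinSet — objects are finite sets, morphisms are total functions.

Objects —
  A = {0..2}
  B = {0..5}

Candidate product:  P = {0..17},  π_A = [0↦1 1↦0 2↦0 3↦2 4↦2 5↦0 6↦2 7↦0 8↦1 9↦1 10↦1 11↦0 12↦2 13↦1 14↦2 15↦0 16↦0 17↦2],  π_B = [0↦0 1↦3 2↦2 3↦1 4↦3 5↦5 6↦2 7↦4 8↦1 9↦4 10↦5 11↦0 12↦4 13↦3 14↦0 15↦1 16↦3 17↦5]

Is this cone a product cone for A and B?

|A|·|B| = 3·6 = 18;  |P| = 18
Check the pairing map k ↦ (π_A(k), π_B(k)):
  0 ↦ (1,0)
  1 ↦ (0,3)
  2 ↦ (0,2)
  3 ↦ (2,1)
  4 ↦ (2,3)
  5 ↦ (0,5)
  6 ↦ (2,2)
  7 ↦ (0,4)
  8 ↦ (1,1)
  9 ↦ (1,4)
  10 ↦ (1,5)
  11 ↦ (0,0)
  12 ↦ (2,4)
  13 ↦ (1,3)
  14 ↦ (2,0)
  15 ↦ (0,1)
  16 ↦ (0,3)  ✗ repeats pair of k=1
  17 ↦ (2,5)
distinct pairs in image: 17 / 18 needed
  → (0,3) hit at k=1 and k=16

Answer: NOT A VALID PRODUCT — duplicate pair at indices 1,16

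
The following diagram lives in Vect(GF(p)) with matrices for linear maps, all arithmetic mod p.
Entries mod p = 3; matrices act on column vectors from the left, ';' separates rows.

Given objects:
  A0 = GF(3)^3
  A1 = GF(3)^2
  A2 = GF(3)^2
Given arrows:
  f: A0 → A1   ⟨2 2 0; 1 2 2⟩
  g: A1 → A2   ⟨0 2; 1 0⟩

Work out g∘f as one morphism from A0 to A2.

Answer: ⟨2 1 1; 2 2 0⟩

Work:
  e0=(1,0,0) f→(2,1) g→(2,2)
  e1=(0,1,0) f→(2,2) g→(1,2)
  e2=(0,0,1) f→(0,2) g→(1,0)
result: ⟨2 1 1; 2 2 0⟩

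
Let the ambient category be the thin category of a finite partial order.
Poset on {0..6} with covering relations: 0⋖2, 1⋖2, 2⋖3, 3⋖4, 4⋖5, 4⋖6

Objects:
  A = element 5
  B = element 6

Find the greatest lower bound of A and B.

Answer: A∧B = 4

Trace:
Lower bounds of A=5 and B=6: {0,1,2,3,4}
  0 ≤ 4
  1 ≤ 4
  2 ≤ 4
  3 ≤ 4
  4 ≤ 4
glb = 4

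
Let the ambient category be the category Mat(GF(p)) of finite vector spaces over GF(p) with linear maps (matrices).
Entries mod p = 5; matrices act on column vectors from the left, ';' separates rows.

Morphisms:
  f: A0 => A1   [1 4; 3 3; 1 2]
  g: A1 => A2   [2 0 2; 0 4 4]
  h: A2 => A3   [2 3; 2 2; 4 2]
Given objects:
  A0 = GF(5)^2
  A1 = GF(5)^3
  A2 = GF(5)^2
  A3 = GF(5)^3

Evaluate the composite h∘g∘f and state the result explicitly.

  e0=⟨1,0⟩ f=>⟨1,3,1⟩ g=>⟨4,1⟩ h=>⟨1,0,3⟩
  e1=⟨0,1⟩ f=>⟨4,3,2⟩ g=>⟨2,0⟩ h=>⟨4,4,3⟩
⟦path⟧: [1 4; 0 4; 3 3]

Answer: [1 4; 0 4; 3 3]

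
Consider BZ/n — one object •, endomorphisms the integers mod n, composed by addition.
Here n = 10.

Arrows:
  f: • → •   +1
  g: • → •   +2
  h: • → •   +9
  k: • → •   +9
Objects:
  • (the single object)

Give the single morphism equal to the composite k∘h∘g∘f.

  0 +1≡1 +2≡3 +9≡2 +9≡1  (mod 10)
⟦path⟧: +1

Answer: +1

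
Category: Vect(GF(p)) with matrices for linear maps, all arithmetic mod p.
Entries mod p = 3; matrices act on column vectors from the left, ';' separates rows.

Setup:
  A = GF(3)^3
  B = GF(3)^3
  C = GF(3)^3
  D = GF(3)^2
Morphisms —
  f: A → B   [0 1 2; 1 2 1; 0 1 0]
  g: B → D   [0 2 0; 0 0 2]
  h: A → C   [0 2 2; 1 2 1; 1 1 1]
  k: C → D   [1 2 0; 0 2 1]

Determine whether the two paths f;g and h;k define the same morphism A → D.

Path 1 = f;g:
  e0=[1,0,0] f→[0,1,0] g→[2,0]
  e1=[0,1,0] f→[1,2,1] g→[1,2]
  e2=[0,0,1] f→[2,1,0] g→[2,0]
  composite₁ = [2 1 2; 0 2 0]
Path 2 = h;k:
  e0=[1,0,0] h→[0,1,1] k→[2,0]
  e1=[0,1,0] h→[2,2,1] k→[0,2]
  e2=[0,0,1] h→[2,1,1] k→[1,0]
  composite₂ = [2 0 1; 0 2 0]
Equal? distinct morphisms ✗

Answer: DOES NOT COMMUTE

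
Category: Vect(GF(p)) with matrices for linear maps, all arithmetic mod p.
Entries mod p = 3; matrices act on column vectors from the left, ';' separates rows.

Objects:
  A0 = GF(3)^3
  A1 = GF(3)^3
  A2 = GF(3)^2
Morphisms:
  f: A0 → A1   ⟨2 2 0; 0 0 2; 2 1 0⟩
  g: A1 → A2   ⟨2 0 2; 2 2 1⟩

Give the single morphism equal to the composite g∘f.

  e0=[1,0,0] f→[2,0,2] g→[2,0]
  e1=[0,1,0] f→[2,0,1] g→[0,2]
  e2=[0,0,1] f→[0,2,0] g→[0,1]
result: ⟨2 0 0; 0 2 1⟩

Answer: ⟨2 0 0; 0 2 1⟩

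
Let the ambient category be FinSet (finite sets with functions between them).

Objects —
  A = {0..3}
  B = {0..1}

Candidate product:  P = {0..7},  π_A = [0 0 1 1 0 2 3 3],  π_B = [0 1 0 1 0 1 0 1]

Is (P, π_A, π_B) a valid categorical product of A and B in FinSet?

|A|·|B| = 4·2 = 8;  |P| = 8
Check the pairing map k ↦ (π_A(k), π_B(k)):
  0 ↦ (0,0)
  1 ↦ (0,1)
  2 ↦ (1,0)
  3 ↦ (1,1)
  4 ↦ (0,0)  ✗ repeats pair of k=0
  5 ↦ (2,1)
  6 ↦ (3,0)
  7 ↦ (3,1)
distinct pairs in image: 7 / 8 needed
  → (0,0) hit at k=0 and k=4

Answer: NOT A VALID PRODUCT — duplicate pair at indices 0,4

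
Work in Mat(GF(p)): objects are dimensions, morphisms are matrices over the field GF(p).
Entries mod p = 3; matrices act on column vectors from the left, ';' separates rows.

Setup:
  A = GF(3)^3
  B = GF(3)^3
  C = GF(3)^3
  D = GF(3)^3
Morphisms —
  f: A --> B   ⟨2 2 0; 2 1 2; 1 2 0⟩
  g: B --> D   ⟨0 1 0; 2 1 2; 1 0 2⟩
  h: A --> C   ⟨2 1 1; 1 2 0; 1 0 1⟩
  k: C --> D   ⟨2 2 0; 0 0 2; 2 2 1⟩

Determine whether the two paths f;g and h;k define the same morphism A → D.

1) trace f;g:
  e0=(1,0,0) f-->(2,2,1) g-->(2,2,1)
  e1=(0,1,0) f-->(2,1,2) g-->(1,0,0)
  e2=(0,0,1) f-->(0,2,0) g-->(2,2,0)
  ⟦path⟧₁ = ⟨2 1 2; 2 0 2; 1 0 0⟩
2) trace h;k:
  e0=(1,0,0) h-->(2,1,1) k-->(0,2,1)
  e1=(0,1,0) h-->(1,2,0) k-->(0,0,0)
  e2=(0,0,1) h-->(1,0,1) k-->(2,2,0)
  ⟦path⟧₂ = ⟨0 0 2; 2 0 2; 1 0 0⟩
Equal? NO — does not commute

Answer: DOES NOT COMMUTE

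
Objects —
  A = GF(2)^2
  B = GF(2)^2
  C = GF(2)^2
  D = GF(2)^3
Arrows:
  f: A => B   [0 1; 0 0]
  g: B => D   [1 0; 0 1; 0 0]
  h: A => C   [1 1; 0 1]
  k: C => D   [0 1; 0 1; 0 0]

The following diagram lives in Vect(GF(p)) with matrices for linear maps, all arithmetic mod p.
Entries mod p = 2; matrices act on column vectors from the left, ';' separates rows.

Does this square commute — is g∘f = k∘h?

Answer: DOES NOT COMMUTE

Work:
Path 1 = f;g:
  e0=[1,0] f=>[0,0] g=>[0,0,0]
  e1=[0,1] f=>[1,0] g=>[1,0,0]
  composite₁ = [0 1; 0 0; 0 0]
Path 2 = h;k:
  e0=[1,0] h=>[1,0] k=>[0,0,0]
  e1=[0,1] h=>[1,1] k=>[1,1,0]
  composite₂ = [0 1; 0 1; 0 0]
Equal? NO — does not commute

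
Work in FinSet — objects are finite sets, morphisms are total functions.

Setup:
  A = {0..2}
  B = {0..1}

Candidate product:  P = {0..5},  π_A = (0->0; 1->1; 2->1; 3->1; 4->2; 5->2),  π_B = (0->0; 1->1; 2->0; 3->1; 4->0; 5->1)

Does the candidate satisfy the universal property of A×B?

Answer: NOT A VALID PRODUCT — duplicate pair at indices 3,1

Work:
|A|·|B| = 3·2 = 6;  |P| = 6
Check the pairing map k ↦ (π_A(k), π_B(k)):
  0 -> (0,0)
  1 -> (1,1)
  2 -> (1,0)
  3 -> (1,1)  ✗ repeats pair of k=1
  4 -> (2,0)
  5 -> (2,1)
distinct pairs in image: 5 / 6 needed
  → (1,1) hit at k=1 and k=3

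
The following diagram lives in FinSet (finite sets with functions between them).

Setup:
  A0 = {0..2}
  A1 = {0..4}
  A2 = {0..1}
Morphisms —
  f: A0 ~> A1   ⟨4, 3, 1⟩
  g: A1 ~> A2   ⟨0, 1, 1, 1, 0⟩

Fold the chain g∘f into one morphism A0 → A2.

  0 f~>4 g~>0
  1 f~>3 g~>1
  2 f~>1 g~>1
result: ⟨0, 1, 1⟩

Answer: ⟨0, 1, 1⟩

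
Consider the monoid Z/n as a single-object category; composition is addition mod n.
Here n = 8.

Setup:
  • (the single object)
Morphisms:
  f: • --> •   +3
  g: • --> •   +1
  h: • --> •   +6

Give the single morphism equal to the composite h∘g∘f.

Answer: +2

Trace:
  0 +3≡3 +1≡4 +6≡2  (mod 8)
⟦path⟧: +2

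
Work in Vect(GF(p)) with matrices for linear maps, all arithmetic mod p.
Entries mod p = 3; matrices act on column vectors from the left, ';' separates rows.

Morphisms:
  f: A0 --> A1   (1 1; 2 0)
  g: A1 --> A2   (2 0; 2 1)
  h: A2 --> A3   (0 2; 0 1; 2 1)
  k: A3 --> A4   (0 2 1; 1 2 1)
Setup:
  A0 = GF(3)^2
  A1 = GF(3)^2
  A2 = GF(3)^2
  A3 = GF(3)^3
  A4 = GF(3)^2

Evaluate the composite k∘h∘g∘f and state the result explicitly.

  e0=⟨1,0⟩ f-->⟨1,2⟩ g-->⟨2,1⟩ h-->⟨2,1,2⟩ k-->⟨1,0⟩
  e1=⟨0,1⟩ f-->⟨1,0⟩ g-->⟨2,2⟩ h-->⟨1,2,0⟩ k-->⟨1,2⟩
⟦path⟧: (1 1; 0 2)

Answer: (1 1; 0 2)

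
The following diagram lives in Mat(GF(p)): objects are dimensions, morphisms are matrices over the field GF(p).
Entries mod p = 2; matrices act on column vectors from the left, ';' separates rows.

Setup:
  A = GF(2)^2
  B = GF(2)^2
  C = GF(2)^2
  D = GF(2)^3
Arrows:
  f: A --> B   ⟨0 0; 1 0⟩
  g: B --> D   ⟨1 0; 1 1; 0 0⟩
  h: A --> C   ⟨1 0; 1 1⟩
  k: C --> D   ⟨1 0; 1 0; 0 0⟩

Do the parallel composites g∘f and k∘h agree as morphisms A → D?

Answer: DOES NOT COMMUTE

Trace:
Along f;g (path 1):
  e0=⟨1,0⟩ f-->⟨0,1⟩ g-->⟨0,1,0⟩
  e1=⟨0,1⟩ f-->⟨0,0⟩ g-->⟨0,0,0⟩
  ⟦path⟧₁ = ⟨0 0; 1 0; 0 0⟩
Along h;k (path 2):
  e0=⟨1,0⟩ h-->⟨1,1⟩ k-->⟨1,1,0⟩
  e1=⟨0,1⟩ h-->⟨0,1⟩ k-->⟨0,0,0⟩
  ⟦path⟧₂ = ⟨1 0; 1 0; 0 0⟩
Equal? NO — does not commute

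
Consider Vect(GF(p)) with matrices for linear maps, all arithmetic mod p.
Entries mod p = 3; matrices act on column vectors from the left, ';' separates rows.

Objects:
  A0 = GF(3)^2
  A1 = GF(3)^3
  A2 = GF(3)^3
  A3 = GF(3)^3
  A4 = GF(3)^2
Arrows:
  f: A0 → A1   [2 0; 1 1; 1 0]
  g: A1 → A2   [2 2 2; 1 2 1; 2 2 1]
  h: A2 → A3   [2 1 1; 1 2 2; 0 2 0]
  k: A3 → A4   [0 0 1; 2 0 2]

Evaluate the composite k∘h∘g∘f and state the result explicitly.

  e0=[1,0] f→[2,1,1] g→[2,2,1] h→[1,2,1] k→[1,1]
  e1=[0,1] f→[0,1,0] g→[2,2,2] h→[2,1,1] k→[1,0]
composite: [1 1; 1 0]

Answer: [1 1; 1 0]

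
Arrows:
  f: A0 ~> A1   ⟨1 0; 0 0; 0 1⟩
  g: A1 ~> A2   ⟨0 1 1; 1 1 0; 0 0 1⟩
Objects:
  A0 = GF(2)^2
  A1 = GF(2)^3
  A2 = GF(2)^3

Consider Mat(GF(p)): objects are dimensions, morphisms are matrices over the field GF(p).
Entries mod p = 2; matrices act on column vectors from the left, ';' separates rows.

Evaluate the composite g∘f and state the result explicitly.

Answer: ⟨0 1; 1 0; 0 1⟩

Derivation:
  e0=⟨1,0⟩ f~>⟨1,0,0⟩ g~>⟨0,1,0⟩
  e1=⟨0,1⟩ f~>⟨0,0,1⟩ g~>⟨1,0,1⟩
composite: ⟨0 1; 1 0; 0 1⟩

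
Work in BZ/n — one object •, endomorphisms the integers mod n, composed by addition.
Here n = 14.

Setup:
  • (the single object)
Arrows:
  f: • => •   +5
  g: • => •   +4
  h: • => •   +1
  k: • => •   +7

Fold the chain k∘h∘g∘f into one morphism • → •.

  0 +5≡5 +4≡9 +1≡10 +7≡3  (mod 14)
composite: +3

Answer: +3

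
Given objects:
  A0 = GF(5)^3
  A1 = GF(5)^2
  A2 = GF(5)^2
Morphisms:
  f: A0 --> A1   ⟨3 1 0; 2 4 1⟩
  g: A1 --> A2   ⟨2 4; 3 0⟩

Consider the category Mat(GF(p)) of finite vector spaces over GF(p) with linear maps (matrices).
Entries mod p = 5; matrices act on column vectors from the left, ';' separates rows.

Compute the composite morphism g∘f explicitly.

  e0=(1,0,0) f-->(3,2) g-->(4,4)
  e1=(0,1,0) f-->(1,4) g-->(3,3)
  e2=(0,0,1) f-->(0,1) g-->(4,0)
composite: ⟨4 3 4; 4 3 0⟩

Answer: ⟨4 3 4; 4 3 0⟩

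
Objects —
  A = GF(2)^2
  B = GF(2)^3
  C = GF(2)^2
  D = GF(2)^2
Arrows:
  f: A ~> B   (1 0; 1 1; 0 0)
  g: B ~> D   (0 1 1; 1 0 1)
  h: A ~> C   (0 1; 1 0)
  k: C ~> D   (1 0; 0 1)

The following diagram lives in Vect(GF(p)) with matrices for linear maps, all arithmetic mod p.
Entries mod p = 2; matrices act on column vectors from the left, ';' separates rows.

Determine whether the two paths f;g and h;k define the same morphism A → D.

Answer: DOES NOT COMMUTE

Trace:
Along f;g (path 1):
  e0=(1,0) f~>(1,1,0) g~>(1,1)
  e1=(0,1) f~>(0,1,0) g~>(1,0)
  ⟦path⟧₁ = (1 1; 1 0)
Along h;k (path 2):
  e0=(1,0) h~>(0,1) k~>(0,1)
  e1=(0,1) h~>(1,0) k~>(1,0)
  ⟦path⟧₂ = (0 1; 1 0)
Equal? distinct morphisms ✗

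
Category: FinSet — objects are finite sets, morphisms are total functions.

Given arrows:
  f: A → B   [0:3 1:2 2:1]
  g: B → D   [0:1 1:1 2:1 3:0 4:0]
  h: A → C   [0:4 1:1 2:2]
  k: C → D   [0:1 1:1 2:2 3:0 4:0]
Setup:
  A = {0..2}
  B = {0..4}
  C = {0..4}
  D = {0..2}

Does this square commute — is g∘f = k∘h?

Answer: DOES NOT COMMUTE

Trace:
1) trace f;g:
  0 f→3 g→0
  1 f→2 g→1
  2 f→1 g→1
  ⟦path⟧₁ = [0:0 1:1 2:1]
2) trace h;k:
  0 h→4 k→0
  1 h→1 k→1
  2 h→2 k→2
  ⟦path⟧₂ = [0:0 1:1 2:2]
Equal? differ; not commutative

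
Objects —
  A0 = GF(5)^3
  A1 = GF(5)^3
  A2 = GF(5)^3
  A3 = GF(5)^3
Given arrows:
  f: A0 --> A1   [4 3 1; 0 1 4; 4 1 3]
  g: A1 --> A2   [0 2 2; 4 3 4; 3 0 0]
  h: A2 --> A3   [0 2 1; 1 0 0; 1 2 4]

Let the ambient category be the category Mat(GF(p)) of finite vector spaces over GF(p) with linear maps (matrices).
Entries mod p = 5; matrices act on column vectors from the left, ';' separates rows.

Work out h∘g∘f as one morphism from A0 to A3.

  e0=[1,0,0] f-->[4,0,4] g-->[3,2,2] h-->[1,3,0]
  e1=[0,1,0] f-->[3,1,1] g-->[4,4,4] h-->[2,4,3]
  e2=[0,0,1] f-->[1,4,3] g-->[4,3,3] h-->[4,4,2]
result: [1 2 4; 3 4 4; 0 3 2]

Answer: [1 2 4; 3 4 4; 0 3 2]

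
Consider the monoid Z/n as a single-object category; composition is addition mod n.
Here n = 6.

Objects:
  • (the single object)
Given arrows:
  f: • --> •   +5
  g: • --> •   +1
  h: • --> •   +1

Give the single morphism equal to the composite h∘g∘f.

Answer: +1

Derivation:
  0 +5≡5 +1≡0 +1≡1  (mod 6)
result: +1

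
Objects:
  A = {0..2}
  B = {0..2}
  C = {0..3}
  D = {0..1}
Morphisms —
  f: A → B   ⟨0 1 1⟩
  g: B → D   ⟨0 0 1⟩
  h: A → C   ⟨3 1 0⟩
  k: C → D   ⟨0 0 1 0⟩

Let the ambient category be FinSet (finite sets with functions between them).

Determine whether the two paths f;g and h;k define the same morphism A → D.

Answer: COMMUTES

Work:
Along f;g (path 1):
  0 f→0 g→0
  1 f→1 g→0
  2 f→1 g→0
  result₁ = ⟨0 0 0⟩
Along h;k (path 2):
  0 h→3 k→0
  1 h→1 k→0
  2 h→0 k→0
  result₂ = ⟨0 0 0⟩
Equal? same morphism ✓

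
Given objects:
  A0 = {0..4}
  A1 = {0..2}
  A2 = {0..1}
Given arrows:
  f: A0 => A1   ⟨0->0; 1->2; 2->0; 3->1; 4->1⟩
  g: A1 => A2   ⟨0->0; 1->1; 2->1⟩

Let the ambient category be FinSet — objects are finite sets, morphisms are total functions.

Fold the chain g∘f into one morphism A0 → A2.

  0 f=>0 g=>0
  1 f=>2 g=>1
  2 f=>0 g=>0
  3 f=>1 g=>1
  4 f=>1 g=>1
composite: ⟨0->0; 1->1; 2->0; 3->1; 4->1⟩

Answer: ⟨0->0; 1->1; 2->0; 3->1; 4->1⟩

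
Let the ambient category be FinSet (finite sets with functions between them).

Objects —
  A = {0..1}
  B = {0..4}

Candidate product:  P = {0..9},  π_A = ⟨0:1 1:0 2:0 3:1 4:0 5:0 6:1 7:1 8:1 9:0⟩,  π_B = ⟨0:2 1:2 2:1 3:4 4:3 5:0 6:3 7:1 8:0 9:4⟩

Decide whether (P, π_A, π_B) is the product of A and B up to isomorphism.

Answer: VALID PRODUCT

Work:
|A|·|B| = 2·5 = 10;  |P| = 10
Check the pairing map k ↦ (π_A(k), π_B(k)):
  0 : (1,2)
  1 : (0,2)
  2 : (0,1)
  3 : (1,4)
  4 : (0,3)
  5 : (0,0)
  6 : (1,3)
  7 : (1,1)
  8 : (1,0)
  9 : (0,4)
distinct pairs in image: 10 / 10 needed
  → bijection onto A×B; projections well-typed.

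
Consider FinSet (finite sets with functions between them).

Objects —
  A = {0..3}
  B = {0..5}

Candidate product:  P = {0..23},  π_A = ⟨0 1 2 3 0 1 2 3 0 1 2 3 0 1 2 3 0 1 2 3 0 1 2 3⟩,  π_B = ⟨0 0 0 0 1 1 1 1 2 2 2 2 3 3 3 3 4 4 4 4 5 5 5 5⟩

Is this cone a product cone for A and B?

|A|·|B| = 4·6 = 24;  |P| = 24
Check the pairing map k ↦ (π_A(k), π_B(k)):
  0 -> (0,0)
  1 -> (1,0)
  2 -> (2,0)
  3 -> (3,0)
  4 -> (0,1)
  5 -> (1,1)
  6 -> (2,1)
  7 -> (3,1)
  8 -> (0,2)
  9 -> (1,2)
  10 -> (2,2)
  11 -> (3,2)
  12 -> (0,3)
  13 -> (1,3)
  14 -> (2,3)
  15 -> (3,3)
  16 -> (0,4)
  17 -> (1,4)
  18 -> (2,4)
  19 -> (3,4)
  20 -> (0,5)
  21 -> (1,5)
  22 -> (2,5)
  23 -> (3,5)
distinct pairs in image: 24 / 24 needed
  → bijection onto A×B; projections well-typed.

Answer: VALID PRODUCT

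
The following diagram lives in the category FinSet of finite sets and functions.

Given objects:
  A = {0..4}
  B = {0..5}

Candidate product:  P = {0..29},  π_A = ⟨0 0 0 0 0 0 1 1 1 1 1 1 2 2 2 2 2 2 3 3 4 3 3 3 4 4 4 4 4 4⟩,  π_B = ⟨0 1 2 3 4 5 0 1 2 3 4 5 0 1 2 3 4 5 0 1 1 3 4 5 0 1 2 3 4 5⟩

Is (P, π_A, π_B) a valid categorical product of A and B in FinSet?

Answer: NOT A VALID PRODUCT — duplicate pair at indices 25,20

Derivation:
|A|·|B| = 5·6 = 30;  |P| = 30
Check the pairing map k ↦ (π_A(k), π_B(k)):
  0 : (0,0)
  1 : (0,1)
  2 : (0,2)
  3 : (0,3)
  4 : (0,4)
  5 : (0,5)
  6 : (1,0)
  7 : (1,1)
  8 : (1,2)
  9 : (1,3)
  10 : (1,4)
  11 : (1,5)
  12 : (2,0)
  13 : (2,1)
  14 : (2,2)
  15 : (2,3)
  16 : (2,4)
  17 : (2,5)
  18 : (3,0)
  19 : (3,1)
  20 : (4,1)
  21 : (3,3)
  22 : (3,4)
  23 : (3,5)
  24 : (4,0)
  25 : (4,1)  ✗ repeats pair of k=20
  26 : (4,2)
  27 : (4,3)
  28 : (4,4)
  29 : (4,5)
distinct pairs in image: 29 / 30 needed
  → (4,1) hit at k=20 and k=25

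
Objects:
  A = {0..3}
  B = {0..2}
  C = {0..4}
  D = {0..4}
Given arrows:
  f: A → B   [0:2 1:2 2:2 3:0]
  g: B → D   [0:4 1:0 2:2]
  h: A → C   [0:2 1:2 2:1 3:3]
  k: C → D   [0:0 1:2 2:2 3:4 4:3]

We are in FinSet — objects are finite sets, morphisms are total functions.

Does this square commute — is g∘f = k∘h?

Answer: COMMUTES

Derivation:
Along f;g (path 1):
  0 f→2 g→2
  1 f→2 g→2
  2 f→2 g→2
  3 f→0 g→4
  ⟦path⟧₁ = [0:2 1:2 2:2 3:4]
Along h;k (path 2):
  0 h→2 k→2
  1 h→2 k→2
  2 h→1 k→2
  3 h→3 k→4
  ⟦path⟧₂ = [0:2 1:2 2:2 3:4]
Equal? same morphism ✓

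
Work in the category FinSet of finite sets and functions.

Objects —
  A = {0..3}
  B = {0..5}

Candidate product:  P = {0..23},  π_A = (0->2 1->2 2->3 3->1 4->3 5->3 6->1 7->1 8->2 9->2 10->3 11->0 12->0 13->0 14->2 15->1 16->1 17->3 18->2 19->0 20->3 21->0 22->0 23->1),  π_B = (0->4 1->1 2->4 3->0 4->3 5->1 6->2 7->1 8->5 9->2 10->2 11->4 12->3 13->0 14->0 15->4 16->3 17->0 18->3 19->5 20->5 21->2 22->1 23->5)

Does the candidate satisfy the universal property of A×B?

|A|·|B| = 4·6 = 24;  |P| = 24
Check the pairing map k ↦ (π_A(k), π_B(k)):
  0 -> (2,4)
  1 -> (2,1)
  2 -> (3,4)
  3 -> (1,0)
  4 -> (3,3)
  5 -> (3,1)
  6 -> (1,2)
  7 -> (1,1)
  8 -> (2,5)
  9 -> (2,2)
  10 -> (3,2)
  11 -> (0,4)
  12 -> (0,3)
  13 -> (0,0)
  14 -> (2,0)
  15 -> (1,4)
  16 -> (1,3)
  17 -> (3,0)
  18 -> (2,3)
  19 -> (0,5)
  20 -> (3,5)
  21 -> (0,2)
  22 -> (0,1)
  23 -> (1,5)
distinct pairs in image: 24 / 24 needed
  → bijection onto A×B; projections well-typed.

Answer: VALID PRODUCT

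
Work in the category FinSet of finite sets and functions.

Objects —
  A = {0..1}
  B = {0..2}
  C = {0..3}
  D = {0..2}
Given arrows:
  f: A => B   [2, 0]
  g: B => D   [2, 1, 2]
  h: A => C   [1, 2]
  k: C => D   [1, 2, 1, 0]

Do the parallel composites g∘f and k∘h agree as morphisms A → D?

Answer: DOES NOT COMMUTE

Derivation:
Path 1 = f;g:
  0 f=>2 g=>2
  1 f=>0 g=>2
  composite₁ = [2, 2]
Path 2 = h;k:
  0 h=>1 k=>2
  1 h=>2 k=>1
  composite₂ = [2, 1]
Equal? distinct morphisms ✗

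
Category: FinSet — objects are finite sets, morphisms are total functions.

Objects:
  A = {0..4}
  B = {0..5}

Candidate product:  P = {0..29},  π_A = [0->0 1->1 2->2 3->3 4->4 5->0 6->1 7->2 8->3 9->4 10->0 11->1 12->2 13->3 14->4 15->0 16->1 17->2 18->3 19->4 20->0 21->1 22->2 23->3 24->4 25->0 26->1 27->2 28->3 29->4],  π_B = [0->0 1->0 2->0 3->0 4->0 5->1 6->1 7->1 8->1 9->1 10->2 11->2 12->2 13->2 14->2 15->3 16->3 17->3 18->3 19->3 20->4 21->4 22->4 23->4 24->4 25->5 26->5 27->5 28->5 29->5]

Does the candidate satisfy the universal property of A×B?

|A|·|B| = 5·6 = 30;  |P| = 30
Check the pairing map k ↦ (π_A(k), π_B(k)):
  0 -> (0,0)
  1 -> (1,0)
  2 -> (2,0)
  3 -> (3,0)
  4 -> (4,0)
  5 -> (0,1)
  6 -> (1,1)
  7 -> (2,1)
  8 -> (3,1)
  9 -> (4,1)
  10 -> (0,2)
  11 -> (1,2)
  12 -> (2,2)
  13 -> (3,2)
  14 -> (4,2)
  15 -> (0,3)
  16 -> (1,3)
  17 -> (2,3)
  18 -> (3,3)
  19 -> (4,3)
  20 -> (0,4)
  21 -> (1,4)
  22 -> (2,4)
  23 -> (3,4)
  24 -> (4,4)
  25 -> (0,5)
  26 -> (1,5)
  27 -> (2,5)
  28 -> (3,5)
  29 -> (4,5)
distinct pairs in image: 30 / 30 needed
  → bijection onto A×B; projections well-typed.

Answer: VALID PRODUCT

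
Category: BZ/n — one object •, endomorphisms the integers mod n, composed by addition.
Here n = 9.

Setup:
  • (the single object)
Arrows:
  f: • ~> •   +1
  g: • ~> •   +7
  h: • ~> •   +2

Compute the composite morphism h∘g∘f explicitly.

  0 +1≡1 +7≡8 +2≡1  (mod 9)
⟦path⟧: +1

Answer: +1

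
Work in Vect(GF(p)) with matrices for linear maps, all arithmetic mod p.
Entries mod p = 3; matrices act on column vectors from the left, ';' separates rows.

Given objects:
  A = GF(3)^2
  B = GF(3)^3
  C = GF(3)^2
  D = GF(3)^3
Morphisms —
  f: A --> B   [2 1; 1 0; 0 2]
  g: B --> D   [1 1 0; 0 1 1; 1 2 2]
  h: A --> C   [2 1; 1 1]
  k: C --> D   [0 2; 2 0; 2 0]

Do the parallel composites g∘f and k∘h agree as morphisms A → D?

Answer: DOES NOT COMMUTE

Trace:
1) trace f;g:
  e0=(1,0) f-->(2,1,0) g-->(0,1,1)
  e1=(0,1) f-->(1,0,2) g-->(1,2,2)
  ⟦path⟧₁ = [0 1; 1 2; 1 2]
2) trace h;k:
  e0=(1,0) h-->(2,1) k-->(2,1,1)
  e1=(0,1) h-->(1,1) k-->(2,2,2)
  ⟦path⟧₂ = [2 2; 1 2; 1 2]
Equal? NO — does not commute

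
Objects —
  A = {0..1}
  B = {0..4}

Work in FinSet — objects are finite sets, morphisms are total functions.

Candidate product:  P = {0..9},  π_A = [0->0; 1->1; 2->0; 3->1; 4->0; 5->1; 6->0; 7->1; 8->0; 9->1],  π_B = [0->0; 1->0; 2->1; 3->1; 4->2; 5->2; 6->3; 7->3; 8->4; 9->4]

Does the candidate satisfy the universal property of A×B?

|A|·|B| = 2·5 = 10;  |P| = 10
Check the pairing map k ↦ (π_A(k), π_B(k)):
  0 -> (0,0)
  1 -> (1,0)
  2 -> (0,1)
  3 -> (1,1)
  4 -> (0,2)
  5 -> (1,2)
  6 -> (0,3)
  7 -> (1,3)
  8 -> (0,4)
  9 -> (1,4)
distinct pairs in image: 10 / 10 needed
  → bijection onto A×B; projections well-typed.

Answer: VALID PRODUCT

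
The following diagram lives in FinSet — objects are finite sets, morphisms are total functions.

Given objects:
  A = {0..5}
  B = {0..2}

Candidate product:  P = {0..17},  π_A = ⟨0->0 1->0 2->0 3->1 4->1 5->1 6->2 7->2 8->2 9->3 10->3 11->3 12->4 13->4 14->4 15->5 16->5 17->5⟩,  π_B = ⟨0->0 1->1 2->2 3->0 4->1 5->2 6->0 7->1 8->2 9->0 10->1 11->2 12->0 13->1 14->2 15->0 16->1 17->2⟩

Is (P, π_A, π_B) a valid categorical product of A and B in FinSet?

Answer: VALID PRODUCT

Work:
|A|·|B| = 6·3 = 18;  |P| = 18
Check the pairing map k ↦ (π_A(k), π_B(k)):
  0 -> (0,0)
  1 -> (0,1)
  2 -> (0,2)
  3 -> (1,0)
  4 -> (1,1)
  5 -> (1,2)
  6 -> (2,0)
  7 -> (2,1)
  8 -> (2,2)
  9 -> (3,0)
  10 -> (3,1)
  11 -> (3,2)
  12 -> (4,0)
  13 -> (4,1)
  14 -> (4,2)
  15 -> (5,0)
  16 -> (5,1)
  17 -> (5,2)
distinct pairs in image: 18 / 18 needed
  → bijection onto A×B; projections well-typed.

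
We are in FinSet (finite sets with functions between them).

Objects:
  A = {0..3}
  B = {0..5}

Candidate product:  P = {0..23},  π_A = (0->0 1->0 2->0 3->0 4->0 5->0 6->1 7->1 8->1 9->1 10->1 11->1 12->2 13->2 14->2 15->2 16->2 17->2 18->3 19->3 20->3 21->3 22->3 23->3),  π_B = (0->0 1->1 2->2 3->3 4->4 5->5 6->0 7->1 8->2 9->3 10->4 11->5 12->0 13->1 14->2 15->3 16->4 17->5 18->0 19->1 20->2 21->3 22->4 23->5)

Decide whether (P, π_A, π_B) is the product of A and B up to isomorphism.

Answer: VALID PRODUCT

Work:
|A|·|B| = 4·6 = 24;  |P| = 24
Check the pairing map k ↦ (π_A(k), π_B(k)):
  0 -> (0,0)
  1 -> (0,1)
  2 -> (0,2)
  3 -> (0,3)
  4 -> (0,4)
  5 -> (0,5)
  6 -> (1,0)
  7 -> (1,1)
  8 -> (1,2)
  9 -> (1,3)
  10 -> (1,4)
  11 -> (1,5)
  12 -> (2,0)
  13 -> (2,1)
  14 -> (2,2)
  15 -> (2,3)
  16 -> (2,4)
  17 -> (2,5)
  18 -> (3,0)
  19 -> (3,1)
  20 -> (3,2)
  21 -> (3,3)
  22 -> (3,4)
  23 -> (3,5)
distinct pairs in image: 24 / 24 needed
  → bijection onto A×B; projections well-typed.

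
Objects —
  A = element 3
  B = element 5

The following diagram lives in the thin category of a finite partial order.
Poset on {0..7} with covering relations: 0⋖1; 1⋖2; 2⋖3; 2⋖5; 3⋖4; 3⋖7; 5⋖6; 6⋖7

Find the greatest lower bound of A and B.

Lower bounds of A=3 and B=5: {0,1,2}
  0 ⊑ 2
  1 ⊑ 2
  2 ⊑ 2
glb = 2

Answer: A∧B = 2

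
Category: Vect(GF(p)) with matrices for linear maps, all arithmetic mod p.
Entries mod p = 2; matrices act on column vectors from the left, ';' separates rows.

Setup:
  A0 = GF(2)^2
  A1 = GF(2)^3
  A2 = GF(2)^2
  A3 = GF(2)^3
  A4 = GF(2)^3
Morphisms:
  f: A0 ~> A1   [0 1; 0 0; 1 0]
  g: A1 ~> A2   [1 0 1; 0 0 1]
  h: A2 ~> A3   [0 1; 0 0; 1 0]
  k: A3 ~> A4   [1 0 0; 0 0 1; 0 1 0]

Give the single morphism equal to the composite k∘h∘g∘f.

  e0=(1,0) f~>(0,0,1) g~>(1,1) h~>(1,0,1) k~>(1,1,0)
  e1=(0,1) f~>(1,0,0) g~>(1,0) h~>(0,0,1) k~>(0,1,0)
⟦path⟧: [1 0; 1 1; 0 0]

Answer: [1 0; 1 1; 0 0]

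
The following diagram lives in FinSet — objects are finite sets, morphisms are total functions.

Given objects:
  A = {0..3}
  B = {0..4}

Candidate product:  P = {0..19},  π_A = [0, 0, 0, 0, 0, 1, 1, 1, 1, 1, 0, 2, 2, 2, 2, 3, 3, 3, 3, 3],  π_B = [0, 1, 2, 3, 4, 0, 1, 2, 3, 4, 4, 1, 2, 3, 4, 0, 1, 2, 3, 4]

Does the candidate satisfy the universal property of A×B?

Answer: NOT A VALID PRODUCT — duplicate pair at indices 4,10

Trace:
|A|·|B| = 4·5 = 20;  |P| = 20
Check the pairing map k ↦ (π_A(k), π_B(k)):
  0 -> (0,0)
  1 -> (0,1)
  2 -> (0,2)
  3 -> (0,3)
  4 -> (0,4)
  5 -> (1,0)
  6 -> (1,1)
  7 -> (1,2)
  8 -> (1,3)
  9 -> (1,4)
  10 -> (0,4)  ✗ repeats pair of k=4
  11 -> (2,1)
  12 -> (2,2)
  13 -> (2,3)
  14 -> (2,4)
  15 -> (3,0)
  16 -> (3,1)
  17 -> (3,2)
  18 -> (3,3)
  19 -> (3,4)
distinct pairs in image: 19 / 20 needed
  → (0,4) hit at k=4 and k=10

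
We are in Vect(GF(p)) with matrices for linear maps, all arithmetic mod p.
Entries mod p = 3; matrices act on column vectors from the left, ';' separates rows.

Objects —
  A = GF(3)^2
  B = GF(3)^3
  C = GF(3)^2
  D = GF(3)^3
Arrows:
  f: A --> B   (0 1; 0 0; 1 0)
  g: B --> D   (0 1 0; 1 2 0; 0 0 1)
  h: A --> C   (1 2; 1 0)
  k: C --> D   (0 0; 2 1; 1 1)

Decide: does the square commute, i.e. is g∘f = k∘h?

Along f;g (path 1):
  e0=[1,0] f-->[0,0,1] g-->[0,0,1]
  e1=[0,1] f-->[1,0,0] g-->[0,1,0]
  composite₁ = (0 0; 0 1; 1 0)
Along h;k (path 2):
  e0=[1,0] h-->[1,1] k-->[0,0,2]
  e1=[0,1] h-->[2,0] k-->[0,1,2]
  composite₂ = (0 0; 0 1; 2 2)
Equal? differ; not commutative

Answer: DOES NOT COMMUTE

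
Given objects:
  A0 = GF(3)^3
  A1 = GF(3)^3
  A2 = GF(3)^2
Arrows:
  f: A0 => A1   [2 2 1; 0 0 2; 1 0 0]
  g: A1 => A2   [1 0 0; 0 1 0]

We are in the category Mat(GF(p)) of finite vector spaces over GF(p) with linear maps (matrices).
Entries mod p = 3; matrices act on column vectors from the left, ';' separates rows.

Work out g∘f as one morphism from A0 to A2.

Answer: [2 2 1; 0 0 2]

Trace:
  e0=[1,0,0] f=>[2,0,1] g=>[2,0]
  e1=[0,1,0] f=>[2,0,0] g=>[2,0]
  e2=[0,0,1] f=>[1,2,0] g=>[1,2]
⟦path⟧: [2 2 1; 0 0 2]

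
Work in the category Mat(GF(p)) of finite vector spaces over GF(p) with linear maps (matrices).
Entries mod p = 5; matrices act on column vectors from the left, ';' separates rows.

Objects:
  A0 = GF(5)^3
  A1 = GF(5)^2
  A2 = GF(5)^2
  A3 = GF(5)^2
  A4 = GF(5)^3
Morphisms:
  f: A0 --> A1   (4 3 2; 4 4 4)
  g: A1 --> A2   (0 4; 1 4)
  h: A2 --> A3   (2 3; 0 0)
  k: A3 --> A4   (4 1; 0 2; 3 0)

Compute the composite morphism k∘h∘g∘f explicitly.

Answer: (3 1 4; 0 0 0; 1 2 3)

Trace:
  e0=[1,0,0] f-->[4,4] g-->[1,0] h-->[2,0] k-->[3,0,1]
  e1=[0,1,0] f-->[3,4] g-->[1,4] h-->[4,0] k-->[1,0,2]
  e2=[0,0,1] f-->[2,4] g-->[1,3] h-->[1,0] k-->[4,0,3]
composite: (3 1 4; 0 0 0; 1 2 3)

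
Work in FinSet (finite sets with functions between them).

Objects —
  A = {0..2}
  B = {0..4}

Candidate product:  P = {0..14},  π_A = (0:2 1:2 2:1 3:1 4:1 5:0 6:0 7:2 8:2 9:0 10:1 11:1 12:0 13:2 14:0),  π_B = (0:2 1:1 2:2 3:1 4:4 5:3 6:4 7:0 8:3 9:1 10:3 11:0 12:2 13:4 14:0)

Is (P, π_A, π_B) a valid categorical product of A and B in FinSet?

|A|·|B| = 3·5 = 15;  |P| = 15
Check the pairing map k ↦ (π_A(k), π_B(k)):
  0 : (2,2)
  1 : (2,1)
  2 : (1,2)
  3 : (1,1)
  4 : (1,4)
  5 : (0,3)
  6 : (0,4)
  7 : (2,0)
  8 : (2,3)
  9 : (0,1)
  10 : (1,3)
  11 : (1,0)
  12 : (0,2)
  13 : (2,4)
  14 : (0,0)
distinct pairs in image: 15 / 15 needed
  → bijection onto A×B; projections well-typed.

Answer: VALID PRODUCT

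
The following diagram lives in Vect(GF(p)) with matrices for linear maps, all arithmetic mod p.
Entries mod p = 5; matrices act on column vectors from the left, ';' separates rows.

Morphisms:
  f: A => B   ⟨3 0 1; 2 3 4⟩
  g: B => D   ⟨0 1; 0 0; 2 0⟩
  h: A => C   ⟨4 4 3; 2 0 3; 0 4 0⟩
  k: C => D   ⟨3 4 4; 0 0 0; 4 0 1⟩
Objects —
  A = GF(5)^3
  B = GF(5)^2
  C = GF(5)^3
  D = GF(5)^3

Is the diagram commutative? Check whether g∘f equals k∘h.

Answer: DOES NOT COMMUTE

Work:
Path 1 = f;g:
  e0=⟨1,0,0⟩ f=>⟨3,2⟩ g=>⟨2,0,1⟩
  e1=⟨0,1,0⟩ f=>⟨0,3⟩ g=>⟨3,0,0⟩
  e2=⟨0,0,1⟩ f=>⟨1,4⟩ g=>⟨4,0,2⟩
  composite₁ = ⟨2 3 4; 0 0 0; 1 0 2⟩
Path 2 = h;k:
  e0=⟨1,0,0⟩ h=>⟨4,2,0⟩ k=>⟨0,0,1⟩
  e1=⟨0,1,0⟩ h=>⟨4,0,4⟩ k=>⟨3,0,0⟩
  e2=⟨0,0,1⟩ h=>⟨3,3,0⟩ k=>⟨1,0,2⟩
  composite₂ = ⟨0 3 1; 0 0 0; 1 0 2⟩
Equal? NO — does not commute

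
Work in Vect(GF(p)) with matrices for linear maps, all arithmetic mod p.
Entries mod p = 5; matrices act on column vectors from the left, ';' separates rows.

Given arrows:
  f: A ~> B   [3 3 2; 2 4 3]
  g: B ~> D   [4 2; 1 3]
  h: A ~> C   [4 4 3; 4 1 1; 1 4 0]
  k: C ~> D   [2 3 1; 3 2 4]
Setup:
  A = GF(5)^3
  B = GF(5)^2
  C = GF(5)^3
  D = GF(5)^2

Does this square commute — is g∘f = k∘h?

Along f;g (path 1):
  e0=⟨1,0,0⟩ f~>⟨3,2⟩ g~>⟨1,4⟩
  e1=⟨0,1,0⟩ f~>⟨3,4⟩ g~>⟨0,0⟩
  e2=⟨0,0,1⟩ f~>⟨2,3⟩ g~>⟨4,1⟩
  ⟦path⟧₁ = [1 0 4; 4 0 1]
Along h;k (path 2):
  e0=⟨1,0,0⟩ h~>⟨4,4,1⟩ k~>⟨1,4⟩
  e1=⟨0,1,0⟩ h~>⟨4,1,4⟩ k~>⟨0,0⟩
  e2=⟨0,0,1⟩ h~>⟨3,1,0⟩ k~>⟨4,1⟩
  ⟦path⟧₂ = [1 0 4; 4 0 1]
Equal? YES — commutes

Answer: COMMUTES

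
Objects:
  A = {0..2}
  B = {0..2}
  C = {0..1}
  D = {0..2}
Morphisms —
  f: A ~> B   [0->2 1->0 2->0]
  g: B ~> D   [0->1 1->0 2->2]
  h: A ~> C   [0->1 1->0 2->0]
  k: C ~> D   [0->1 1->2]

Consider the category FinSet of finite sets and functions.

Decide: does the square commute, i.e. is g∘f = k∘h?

1) trace f;g:
  0 f~>2 g~>2
  1 f~>0 g~>1
  2 f~>0 g~>1
  composite₁ = [0->2 1->1 2->1]
2) trace h;k:
  0 h~>1 k~>2
  1 h~>0 k~>1
  2 h~>0 k~>1
  composite₂ = [0->2 1->1 2->1]
Equal? YES — commutes

Answer: COMMUTES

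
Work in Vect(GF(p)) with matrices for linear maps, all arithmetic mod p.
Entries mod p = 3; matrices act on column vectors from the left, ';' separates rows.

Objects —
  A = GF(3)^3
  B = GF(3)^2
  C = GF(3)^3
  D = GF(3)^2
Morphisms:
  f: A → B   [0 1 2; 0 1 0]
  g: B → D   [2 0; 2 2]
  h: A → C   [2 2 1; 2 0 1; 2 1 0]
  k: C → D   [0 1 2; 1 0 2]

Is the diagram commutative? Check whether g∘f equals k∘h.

Path 1 = f;g:
  e0=[1,0,0] f→[0,0] g→[0,0]
  e1=[0,1,0] f→[1,1] g→[2,1]
  e2=[0,0,1] f→[2,0] g→[1,1]
  ⟦path⟧₁ = [0 2 1; 0 1 1]
Path 2 = h;k:
  e0=[1,0,0] h→[2,2,2] k→[0,0]
  e1=[0,1,0] h→[2,0,1] k→[2,1]
  e2=[0,0,1] h→[1,1,0] k→[1,1]
  ⟦path⟧₂ = [0 2 1; 0 1 1]
Equal? equal; square commutes

Answer: COMMUTES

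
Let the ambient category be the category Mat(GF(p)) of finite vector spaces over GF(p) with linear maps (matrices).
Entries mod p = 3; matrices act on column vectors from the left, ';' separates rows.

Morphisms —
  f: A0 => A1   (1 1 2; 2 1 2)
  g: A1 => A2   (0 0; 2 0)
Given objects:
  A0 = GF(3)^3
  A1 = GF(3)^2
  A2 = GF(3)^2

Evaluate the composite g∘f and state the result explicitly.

  e0=[1,0,0] f=>[1,2] g=>[0,2]
  e1=[0,1,0] f=>[1,1] g=>[0,2]
  e2=[0,0,1] f=>[2,2] g=>[0,1]
composite: (0 0 0; 2 2 1)

Answer: (0 0 0; 2 2 1)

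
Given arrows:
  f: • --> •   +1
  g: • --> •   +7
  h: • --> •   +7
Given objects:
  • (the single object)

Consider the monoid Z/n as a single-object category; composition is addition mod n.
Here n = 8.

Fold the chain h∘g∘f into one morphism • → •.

  0 +1≡1 +7≡0 +7≡7  (mod 8)
composite: +7

Answer: +7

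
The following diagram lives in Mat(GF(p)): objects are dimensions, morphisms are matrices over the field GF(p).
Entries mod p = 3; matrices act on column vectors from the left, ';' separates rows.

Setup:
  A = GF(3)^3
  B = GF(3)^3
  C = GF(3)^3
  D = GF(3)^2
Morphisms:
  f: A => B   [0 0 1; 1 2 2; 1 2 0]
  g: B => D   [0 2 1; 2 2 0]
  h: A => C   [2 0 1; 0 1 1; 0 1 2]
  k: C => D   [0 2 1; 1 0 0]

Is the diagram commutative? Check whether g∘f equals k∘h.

Answer: DOES NOT COMMUTE

Trace:
1) trace f;g:
  e0=⟨1,0,0⟩ f=>⟨0,1,1⟩ g=>⟨0,2⟩
  e1=⟨0,1,0⟩ f=>⟨0,2,2⟩ g=>⟨0,1⟩
  e2=⟨0,0,1⟩ f=>⟨1,2,0⟩ g=>⟨1,0⟩
  composite₁ = [0 0 1; 2 1 0]
2) trace h;k:
  e0=⟨1,0,0⟩ h=>⟨2,0,0⟩ k=>⟨0,2⟩
  e1=⟨0,1,0⟩ h=>⟨0,1,1⟩ k=>⟨0,0⟩
  e2=⟨0,0,1⟩ h=>⟨1,1,2⟩ k=>⟨1,1⟩
  composite₂ = [0 0 1; 2 0 1]
Equal? distinct morphisms ✗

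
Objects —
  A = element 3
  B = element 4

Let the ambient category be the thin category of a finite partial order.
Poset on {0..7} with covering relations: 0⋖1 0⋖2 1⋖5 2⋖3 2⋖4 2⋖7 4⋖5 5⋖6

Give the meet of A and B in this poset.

Lower bounds of A=3 and B=4: {0,2}
  0 ⊑ 2
  2 ⊑ 2
glb = 2

Answer: A∧B = 2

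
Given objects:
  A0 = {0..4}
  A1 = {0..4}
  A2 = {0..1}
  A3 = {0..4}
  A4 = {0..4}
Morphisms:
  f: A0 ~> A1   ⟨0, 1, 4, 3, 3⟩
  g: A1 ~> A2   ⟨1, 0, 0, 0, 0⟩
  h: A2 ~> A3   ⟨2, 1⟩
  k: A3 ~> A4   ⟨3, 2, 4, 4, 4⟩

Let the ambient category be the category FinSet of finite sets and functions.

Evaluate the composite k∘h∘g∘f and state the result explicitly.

  0 f~>0 g~>1 h~>1 k~>2
  1 f~>1 g~>0 h~>2 k~>4
  2 f~>4 g~>0 h~>2 k~>4
  3 f~>3 g~>0 h~>2 k~>4
  4 f~>3 g~>0 h~>2 k~>4
composite: ⟨2, 4, 4, 4, 4⟩

Answer: ⟨2, 4, 4, 4, 4⟩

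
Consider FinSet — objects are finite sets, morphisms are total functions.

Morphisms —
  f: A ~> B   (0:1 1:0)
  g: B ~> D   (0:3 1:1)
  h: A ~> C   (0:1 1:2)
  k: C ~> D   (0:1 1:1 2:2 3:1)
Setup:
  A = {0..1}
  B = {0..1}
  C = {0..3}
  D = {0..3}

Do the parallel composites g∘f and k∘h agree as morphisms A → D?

Answer: DOES NOT COMMUTE

Derivation:
Along f;g (path 1):
  0 f~>1 g~>1
  1 f~>0 g~>3
  result₁ = (0:1 1:3)
Along h;k (path 2):
  0 h~>1 k~>1
  1 h~>2 k~>2
  result₂ = (0:1 1:2)
Equal? differ; not commutative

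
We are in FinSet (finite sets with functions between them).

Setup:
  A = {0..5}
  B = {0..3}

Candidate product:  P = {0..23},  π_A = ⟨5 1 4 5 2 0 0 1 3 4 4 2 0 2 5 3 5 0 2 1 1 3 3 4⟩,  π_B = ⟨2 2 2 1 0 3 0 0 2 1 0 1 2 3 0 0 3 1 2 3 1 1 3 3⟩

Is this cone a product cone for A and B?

Answer: VALID PRODUCT

Work:
|A|·|B| = 6·4 = 24;  |P| = 24
Check the pairing map k ↦ (π_A(k), π_B(k)):
  0 ↦ (5,2)
  1 ↦ (1,2)
  2 ↦ (4,2)
  3 ↦ (5,1)
  4 ↦ (2,0)
  5 ↦ (0,3)
  6 ↦ (0,0)
  7 ↦ (1,0)
  8 ↦ (3,2)
  9 ↦ (4,1)
  10 ↦ (4,0)
  11 ↦ (2,1)
  12 ↦ (0,2)
  13 ↦ (2,3)
  14 ↦ (5,0)
  15 ↦ (3,0)
  16 ↦ (5,3)
  17 ↦ (0,1)
  18 ↦ (2,2)
  19 ↦ (1,3)
  20 ↦ (1,1)
  21 ↦ (3,1)
  22 ↦ (3,3)
  23 ↦ (4,3)
distinct pairs in image: 24 / 24 needed
  → bijection onto A×B; projections well-typed.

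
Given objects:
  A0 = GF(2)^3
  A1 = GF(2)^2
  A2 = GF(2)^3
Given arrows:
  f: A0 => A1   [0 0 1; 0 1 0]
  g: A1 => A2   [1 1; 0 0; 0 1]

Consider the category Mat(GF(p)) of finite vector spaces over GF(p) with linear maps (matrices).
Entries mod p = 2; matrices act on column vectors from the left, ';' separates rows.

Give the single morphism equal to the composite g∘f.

Answer: [0 1 1; 0 0 0; 0 1 0]

Work:
  e0=⟨1,0,0⟩ f=>⟨0,0⟩ g=>⟨0,0,0⟩
  e1=⟨0,1,0⟩ f=>⟨0,1⟩ g=>⟨1,0,1⟩
  e2=⟨0,0,1⟩ f=>⟨1,0⟩ g=>⟨1,0,0⟩
composite: [0 1 1; 0 0 0; 0 1 0]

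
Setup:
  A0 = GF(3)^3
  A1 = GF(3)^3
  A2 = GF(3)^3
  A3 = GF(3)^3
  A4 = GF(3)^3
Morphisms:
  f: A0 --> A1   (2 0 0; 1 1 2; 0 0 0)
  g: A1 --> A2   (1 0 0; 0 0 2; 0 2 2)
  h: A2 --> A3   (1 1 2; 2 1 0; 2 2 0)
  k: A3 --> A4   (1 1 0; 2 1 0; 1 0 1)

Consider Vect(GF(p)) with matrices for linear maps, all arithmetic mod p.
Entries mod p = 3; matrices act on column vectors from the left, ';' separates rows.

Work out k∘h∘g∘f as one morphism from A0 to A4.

  e0=⟨1,0,0⟩ f-->⟨2,1,0⟩ g-->⟨2,0,2⟩ h-->⟨0,1,1⟩ k-->⟨1,1,1⟩
  e1=⟨0,1,0⟩ f-->⟨0,1,0⟩ g-->⟨0,0,2⟩ h-->⟨1,0,0⟩ k-->⟨1,2,1⟩
  e2=⟨0,0,1⟩ f-->⟨0,2,0⟩ g-->⟨0,0,1⟩ h-->⟨2,0,0⟩ k-->⟨2,1,2⟩
composite: (1 1 2; 1 2 1; 1 1 2)

Answer: (1 1 2; 1 2 1; 1 1 2)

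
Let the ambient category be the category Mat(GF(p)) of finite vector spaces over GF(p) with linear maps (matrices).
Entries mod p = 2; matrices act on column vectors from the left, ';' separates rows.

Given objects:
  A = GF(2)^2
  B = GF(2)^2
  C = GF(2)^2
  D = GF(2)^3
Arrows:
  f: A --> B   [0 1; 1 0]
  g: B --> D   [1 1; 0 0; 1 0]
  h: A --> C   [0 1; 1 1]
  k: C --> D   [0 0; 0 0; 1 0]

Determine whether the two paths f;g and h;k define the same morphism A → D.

Answer: DOES NOT COMMUTE

Derivation:
Path 1 = f;g:
  e0=(1,0) f-->(0,1) g-->(1,0,0)
  e1=(0,1) f-->(1,0) g-->(1,0,1)
  composite₁ = [1 1; 0 0; 0 1]
Path 2 = h;k:
  e0=(1,0) h-->(0,1) k-->(0,0,0)
  e1=(0,1) h-->(1,1) k-->(0,0,1)
  composite₂ = [0 0; 0 0; 0 1]
Equal? distinct morphisms ✗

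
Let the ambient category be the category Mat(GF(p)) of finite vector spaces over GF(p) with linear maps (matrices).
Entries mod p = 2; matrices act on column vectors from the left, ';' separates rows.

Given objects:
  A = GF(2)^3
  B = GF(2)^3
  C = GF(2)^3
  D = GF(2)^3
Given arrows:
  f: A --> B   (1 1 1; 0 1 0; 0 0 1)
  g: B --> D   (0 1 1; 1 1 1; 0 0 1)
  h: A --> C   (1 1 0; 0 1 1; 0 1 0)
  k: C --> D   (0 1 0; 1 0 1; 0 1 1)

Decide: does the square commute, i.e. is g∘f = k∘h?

Path 1 = f;g:
  e0=[1,0,0] f-->[1,0,0] g-->[0,1,0]
  e1=[0,1,0] f-->[1,1,0] g-->[1,0,0]
  e2=[0,0,1] f-->[1,0,1] g-->[1,0,1]
  composite₁ = (0 1 1; 1 0 0; 0 0 1)
Path 2 = h;k:
  e0=[1,0,0] h-->[1,0,0] k-->[0,1,0]
  e1=[0,1,0] h-->[1,1,1] k-->[1,0,0]
  e2=[0,0,1] h-->[0,1,0] k-->[1,0,1]
  composite₂ = (0 1 1; 1 0 0; 0 0 1)
Equal? equal; square commutes

Answer: COMMUTES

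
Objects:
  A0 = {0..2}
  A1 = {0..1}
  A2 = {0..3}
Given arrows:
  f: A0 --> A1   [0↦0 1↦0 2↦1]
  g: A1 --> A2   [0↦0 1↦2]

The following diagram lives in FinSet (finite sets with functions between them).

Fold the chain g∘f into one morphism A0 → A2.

  0 f-->0 g-->0
  1 f-->0 g-->0
  2 f-->1 g-->2
composite: [0↦0 1↦0 2↦2]

Answer: [0↦0 1↦0 2↦2]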